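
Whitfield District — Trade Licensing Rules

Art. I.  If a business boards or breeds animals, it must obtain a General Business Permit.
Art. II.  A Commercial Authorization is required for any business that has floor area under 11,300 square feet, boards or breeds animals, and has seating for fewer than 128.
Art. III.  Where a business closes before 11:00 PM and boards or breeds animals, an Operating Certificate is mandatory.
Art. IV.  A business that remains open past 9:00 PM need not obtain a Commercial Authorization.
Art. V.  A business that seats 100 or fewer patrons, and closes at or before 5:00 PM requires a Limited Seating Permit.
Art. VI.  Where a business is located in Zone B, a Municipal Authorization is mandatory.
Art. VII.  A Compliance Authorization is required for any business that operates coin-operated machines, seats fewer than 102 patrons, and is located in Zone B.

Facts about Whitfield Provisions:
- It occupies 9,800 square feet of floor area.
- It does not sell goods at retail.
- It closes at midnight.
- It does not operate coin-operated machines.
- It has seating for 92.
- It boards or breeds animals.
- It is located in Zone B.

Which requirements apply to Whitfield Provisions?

General Business Permit, Municipal Authorization

Art. I. boards or breeds animals → General Business Permit required.
Art. II. floor area 9,800 square feet < 11,300 square feet; boards or breeds animals; seating 92 < 128 → Commercial Authorization required.
Art. III. closes midnight, after 11:00 PM; boards or breeds animals → Operating Certificate not required.
Art. IV. closes midnight, after 9:00 PM → exempt from Commercial Authorization.
Art. V. seating 92 ≤ 100; closes midnight, after 5:00 PM → Limited Seating Permit not required.
Art. VI. is located in Zone B → Municipal Authorization required.
Art. VII. does not operate coin-operated machines; seating 92 < 102; is located in Zone B → Compliance Authorization not required.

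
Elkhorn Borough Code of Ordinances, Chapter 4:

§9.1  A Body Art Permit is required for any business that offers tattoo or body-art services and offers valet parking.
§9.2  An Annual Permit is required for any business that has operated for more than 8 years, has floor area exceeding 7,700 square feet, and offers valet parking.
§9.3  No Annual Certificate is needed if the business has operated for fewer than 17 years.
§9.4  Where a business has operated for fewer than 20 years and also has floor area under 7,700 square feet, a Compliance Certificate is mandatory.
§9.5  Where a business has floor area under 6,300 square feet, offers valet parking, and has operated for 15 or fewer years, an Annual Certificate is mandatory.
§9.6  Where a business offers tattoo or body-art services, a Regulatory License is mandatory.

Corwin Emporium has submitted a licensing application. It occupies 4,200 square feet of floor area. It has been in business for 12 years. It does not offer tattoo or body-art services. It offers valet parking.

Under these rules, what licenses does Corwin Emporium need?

Compliance Certificate

§9.1 does not offer tattoo or body-art services; offers valet parking → Body Art Permit not required.
§9.2 years in business 12 > 8; floor area 4,200 square feet ≤ 7,700 square feet; offers valet parking → Annual Permit not required.
§9.3 years in business 12 < 17 → exempt from Annual Certificate.
§9.4 years in business 12 < 20; floor area 4,200 square feet < 7,700 square feet → Compliance Certificate required.
§9.5 floor area 4,200 square feet < 6,300 square feet; offers valet parking; years in business 12 ≤ 15 → Annual Certificate required.
§9.6 does not offer tattoo or body-art services → Regulatory License not required.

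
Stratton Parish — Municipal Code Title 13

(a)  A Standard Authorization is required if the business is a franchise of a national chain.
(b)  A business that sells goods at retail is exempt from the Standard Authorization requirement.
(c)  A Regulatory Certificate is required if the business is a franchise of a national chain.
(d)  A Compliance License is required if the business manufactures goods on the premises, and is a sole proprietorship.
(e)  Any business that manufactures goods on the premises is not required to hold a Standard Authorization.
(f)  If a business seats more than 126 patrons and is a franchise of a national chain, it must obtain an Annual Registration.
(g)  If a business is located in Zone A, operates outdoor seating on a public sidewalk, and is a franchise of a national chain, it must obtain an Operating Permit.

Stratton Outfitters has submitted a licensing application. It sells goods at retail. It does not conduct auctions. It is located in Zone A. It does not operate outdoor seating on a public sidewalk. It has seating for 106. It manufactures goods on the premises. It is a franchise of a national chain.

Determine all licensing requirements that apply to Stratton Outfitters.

Regulatory Certificate

(a) is a franchise of a national chain → Standard Authorization required.
(b) sells goods at retail → exempt from Standard Authorization.
(c) is a franchise of a national chain → Regulatory Certificate required.
(d) manufactures goods on the premises; is a franchise of a national chain (not: is a sole proprietorship) → Compliance License not required.
(e) manufactures goods on the premises → exempt from Standard Authorization.
(f) seating 106 ≤ 126; is a franchise of a national chain → Annual Registration not required.
(g) is located in Zone A; does not operate outdoor seating on a public sidewalk; is a franchise of a national chain → Operating Permit not required.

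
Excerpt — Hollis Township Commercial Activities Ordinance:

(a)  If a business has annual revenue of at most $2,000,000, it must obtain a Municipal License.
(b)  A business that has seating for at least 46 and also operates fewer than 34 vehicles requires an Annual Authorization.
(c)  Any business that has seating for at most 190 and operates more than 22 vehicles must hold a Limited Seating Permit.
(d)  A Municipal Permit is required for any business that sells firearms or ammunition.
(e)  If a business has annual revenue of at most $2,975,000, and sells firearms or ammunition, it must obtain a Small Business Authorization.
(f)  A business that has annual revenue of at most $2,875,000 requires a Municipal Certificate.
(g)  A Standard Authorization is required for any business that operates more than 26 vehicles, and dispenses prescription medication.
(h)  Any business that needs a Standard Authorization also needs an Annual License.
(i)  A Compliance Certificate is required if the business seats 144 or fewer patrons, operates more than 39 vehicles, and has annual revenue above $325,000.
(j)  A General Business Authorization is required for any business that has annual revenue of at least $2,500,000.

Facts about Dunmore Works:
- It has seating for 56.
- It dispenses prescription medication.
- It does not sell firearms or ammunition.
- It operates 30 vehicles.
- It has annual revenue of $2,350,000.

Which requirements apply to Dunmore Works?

(a) revenue $2,350,000 > $2,000,000 → Municipal License not required.
(b) seating 56 ≥ 46; vehicles 30 < 34 → Annual Authorization required.
(c) seating 56 ≤ 190; vehicles 30 > 22 → Limited Seating Permit required.
(d) does not sell firearms or ammunition → Municipal Permit not required.
(e) revenue $2,350,000 ≤ $2,975,000; does not sell firearms or ammunition → Small Business Authorization not required.
(f) revenue $2,350,000 ≤ $2,875,000 → Municipal Certificate required.
(g) vehicles 30 > 26; dispenses prescription medication → Standard Authorization required.
(h) Standard Authorization is required → Annual License also required.
(i) seating 56 ≤ 144; vehicles 30 ≤ 39; revenue $2,350,000 > $325,000 → Compliance Certificate not required.
(j) revenue $2,350,000 < $2,500,000 → General Business Authorization not required.

Annual Authorization, Annual License, Limited Seating Permit, Municipal Certificate, Standard Authorization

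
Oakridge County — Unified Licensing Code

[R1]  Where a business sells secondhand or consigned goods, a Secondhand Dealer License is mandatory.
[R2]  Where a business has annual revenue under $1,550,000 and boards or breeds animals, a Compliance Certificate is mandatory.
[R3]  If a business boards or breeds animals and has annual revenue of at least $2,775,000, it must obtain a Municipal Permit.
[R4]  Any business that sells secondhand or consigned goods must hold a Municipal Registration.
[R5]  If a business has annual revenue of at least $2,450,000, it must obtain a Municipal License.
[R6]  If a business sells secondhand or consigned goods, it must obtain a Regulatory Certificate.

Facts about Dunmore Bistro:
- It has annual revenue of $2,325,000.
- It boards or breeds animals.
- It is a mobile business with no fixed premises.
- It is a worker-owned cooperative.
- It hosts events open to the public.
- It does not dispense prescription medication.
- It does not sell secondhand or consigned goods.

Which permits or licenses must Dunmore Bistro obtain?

None

[R1] does not sell secondhand or consigned goods → Secondhand Dealer License not required.
[R2] revenue $2,325,000 ≥ $1,550,000; boards or breeds animals → Compliance Certificate not required.
[R3] boards or breeds animals; revenue $2,325,000 < $2,775,000 → Municipal Permit not required.
[R4] does not sell secondhand or consigned goods → Municipal Registration not required.
[R5] revenue $2,325,000 < $2,450,000 → Municipal License not required.
[R6] does not sell secondhand or consigned goods → Regulatory Certificate not required.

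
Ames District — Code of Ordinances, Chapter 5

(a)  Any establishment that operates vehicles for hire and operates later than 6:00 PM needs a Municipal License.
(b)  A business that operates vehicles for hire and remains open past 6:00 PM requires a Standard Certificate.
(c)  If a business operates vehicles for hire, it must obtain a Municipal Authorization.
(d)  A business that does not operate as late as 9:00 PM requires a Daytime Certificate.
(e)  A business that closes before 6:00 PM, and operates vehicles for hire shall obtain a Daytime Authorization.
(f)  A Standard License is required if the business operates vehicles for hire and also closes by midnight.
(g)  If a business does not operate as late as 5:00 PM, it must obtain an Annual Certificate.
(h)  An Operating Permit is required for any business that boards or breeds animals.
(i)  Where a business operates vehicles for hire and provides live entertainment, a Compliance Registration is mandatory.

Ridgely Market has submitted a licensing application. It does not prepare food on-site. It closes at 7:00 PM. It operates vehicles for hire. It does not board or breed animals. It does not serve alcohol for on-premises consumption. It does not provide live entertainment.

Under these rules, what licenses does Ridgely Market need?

Daytime Certificate, Municipal Authorization, Municipal License, Standard Certificate, Standard License

(a) operates vehicles for hire; closes 7:00 PM, after 6:00 PM → Municipal License required.
(b) operates vehicles for hire; closes 7:00 PM, after 6:00 PM → Standard Certificate required.
(c) operates vehicles for hire → Municipal Authorization required.
(d) closes 7:00 PM, at/before 9:00 PM → Daytime Certificate required.
(e) closes 7:00 PM, after 6:00 PM; operates vehicles for hire → Daytime Authorization not required.
(f) operates vehicles for hire; closes 7:00 PM, at/before midnight → Standard License required.
(g) closes 7:00 PM, after 5:00 PM → Annual Certificate not required.
(h) does not board or breed animals → Operating Permit not required.
(i) operates vehicles for hire; does not provide live entertainment → Compliance Registration not required.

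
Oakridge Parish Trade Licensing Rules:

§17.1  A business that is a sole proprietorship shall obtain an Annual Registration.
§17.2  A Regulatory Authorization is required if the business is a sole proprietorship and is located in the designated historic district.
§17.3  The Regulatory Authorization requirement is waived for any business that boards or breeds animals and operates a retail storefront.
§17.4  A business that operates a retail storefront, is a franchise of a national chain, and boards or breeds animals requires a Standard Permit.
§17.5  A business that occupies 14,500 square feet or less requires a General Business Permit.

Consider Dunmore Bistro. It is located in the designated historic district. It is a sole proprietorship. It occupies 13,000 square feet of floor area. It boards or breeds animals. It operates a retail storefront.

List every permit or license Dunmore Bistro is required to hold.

Annual Registration, General Business Permit

§17.1 is a sole proprietorship → Annual Registration required.
§17.2 is a sole proprietorship; is located in the designated historic district → Regulatory Authorization required.
§17.3 boards or breeds animals; operates a retail storefront → exempt from Regulatory Authorization.
§17.4 operates a retail storefront; is a sole proprietorship (not: is a franchise of a national chain); boards or breeds animals → Standard Permit not required.
§17.5 floor area 13,000 square feet ≤ 14,500 square feet → General Business Permit required.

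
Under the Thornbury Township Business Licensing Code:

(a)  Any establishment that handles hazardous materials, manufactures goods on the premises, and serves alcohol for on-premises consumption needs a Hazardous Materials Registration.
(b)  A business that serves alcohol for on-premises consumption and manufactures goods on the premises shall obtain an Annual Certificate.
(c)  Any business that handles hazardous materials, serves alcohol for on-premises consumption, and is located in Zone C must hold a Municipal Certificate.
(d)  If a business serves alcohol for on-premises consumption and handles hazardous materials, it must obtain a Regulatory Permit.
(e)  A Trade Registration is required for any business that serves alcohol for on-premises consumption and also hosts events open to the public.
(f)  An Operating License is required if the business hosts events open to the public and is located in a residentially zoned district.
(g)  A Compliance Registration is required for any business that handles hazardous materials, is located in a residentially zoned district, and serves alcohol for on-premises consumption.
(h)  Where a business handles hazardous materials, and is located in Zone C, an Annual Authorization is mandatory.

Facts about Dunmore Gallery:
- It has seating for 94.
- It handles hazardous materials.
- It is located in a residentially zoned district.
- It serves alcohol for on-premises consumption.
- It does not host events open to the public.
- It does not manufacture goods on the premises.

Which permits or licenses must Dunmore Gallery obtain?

Compliance Registration, Regulatory Permit

(a) handles hazardous materials; does not manufacture goods on the premises; serves alcohol for on-premises consumption → Hazardous Materials Registration not required.
(b) serves alcohol for on-premises consumption; does not manufacture goods on the premises → Annual Certificate not required.
(c) handles hazardous materials; serves alcohol for on-premises consumption; is located in a residentially zoned district (not: is located in Zone C) → Municipal Certificate not required.
(d) serves alcohol for on-premises consumption; handles hazardous materials → Regulatory Permit required.
(e) serves alcohol for on-premises consumption; does not host events open to the public → Trade Registration not required.
(f) does not host events open to the public; is located in a residentially zoned district → Operating License not required.
(g) handles hazardous materials; is located in a residentially zoned district; serves alcohol for on-premises consumption → Compliance Registration required.
(h) handles hazardous materials; is located in a residentially zoned district (not: is located in Zone C) → Annual Authorization not required.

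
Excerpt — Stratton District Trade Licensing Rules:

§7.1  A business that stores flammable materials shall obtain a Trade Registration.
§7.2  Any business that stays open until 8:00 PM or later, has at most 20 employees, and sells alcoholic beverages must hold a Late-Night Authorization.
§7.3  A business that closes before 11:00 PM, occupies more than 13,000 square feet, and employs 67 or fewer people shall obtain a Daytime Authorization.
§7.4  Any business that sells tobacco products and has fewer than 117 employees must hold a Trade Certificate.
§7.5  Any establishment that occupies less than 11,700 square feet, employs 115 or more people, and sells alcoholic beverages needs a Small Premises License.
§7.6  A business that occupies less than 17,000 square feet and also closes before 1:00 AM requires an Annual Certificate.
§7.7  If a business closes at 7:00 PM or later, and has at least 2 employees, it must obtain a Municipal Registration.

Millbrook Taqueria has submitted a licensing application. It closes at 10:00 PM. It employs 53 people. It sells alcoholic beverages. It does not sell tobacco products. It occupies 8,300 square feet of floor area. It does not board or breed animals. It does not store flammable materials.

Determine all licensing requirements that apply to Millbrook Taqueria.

Annual Certificate, Municipal Registration

§7.1 does not store flammable materials → Trade Registration not required.
§7.2 closes 10:00 PM, after 8:00 PM; employees 53 > 20; sells alcoholic beverages → Late-Night Authorization not required.
§7.3 closes 10:00 PM, at/before 11:00 PM; floor area 8,300 square feet ≤ 13,000 square feet; employees 53 ≤ 67 → Daytime Authorization not required.
§7.4 does not sell tobacco products; employees 53 < 117 → Trade Certificate not required.
§7.5 floor area 8,300 square feet < 11,700 square feet; employees 53 < 115; sells alcoholic beverages → Small Premises License not required.
§7.6 floor area 8,300 square feet < 17,000 square feet; closes 10:00 PM, at/before 1:00 AM → Annual Certificate required.
§7.7 closes 10:00 PM, after 7:00 PM; employees 53 ≥ 2 → Municipal Registration required.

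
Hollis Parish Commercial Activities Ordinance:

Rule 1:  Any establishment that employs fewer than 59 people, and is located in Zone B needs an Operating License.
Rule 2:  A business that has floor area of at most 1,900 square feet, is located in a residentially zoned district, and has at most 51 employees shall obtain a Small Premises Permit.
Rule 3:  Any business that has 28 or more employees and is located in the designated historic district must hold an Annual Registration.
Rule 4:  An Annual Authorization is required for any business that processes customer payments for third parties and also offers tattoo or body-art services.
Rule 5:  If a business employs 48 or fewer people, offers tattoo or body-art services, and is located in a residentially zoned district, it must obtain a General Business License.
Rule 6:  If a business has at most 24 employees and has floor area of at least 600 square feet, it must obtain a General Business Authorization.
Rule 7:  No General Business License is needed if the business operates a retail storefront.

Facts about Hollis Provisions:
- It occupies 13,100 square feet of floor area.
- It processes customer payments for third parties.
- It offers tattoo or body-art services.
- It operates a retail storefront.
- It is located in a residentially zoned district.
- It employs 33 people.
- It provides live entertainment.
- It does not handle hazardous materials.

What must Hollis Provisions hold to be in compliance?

Rule 1: employees 33 < 59; is located in a residentially zoned district (not: is located in Zone B) → Operating License not required.
Rule 2: floor area 13,100 square feet > 1,900 square feet; is located in a residentially zoned district; employees 33 ≤ 51 → Small Premises Permit not required.
Rule 3: employees 33 ≥ 28; is located in a residentially zoned district (not: is located in the designated historic district) → Annual Registration not required.
Rule 4: processes customer payments for third parties; offers tattoo or body-art services → Annual Authorization required.
Rule 5: employees 33 ≤ 48; offers tattoo or body-art services; is located in a residentially zoned district → General Business License required.
Rule 6: employees 33 > 24; floor area 13,100 square feet ≥ 600 square feet → General Business Authorization not required.
Rule 7: operates a retail storefront → exempt from General Business License.

Annual Authorization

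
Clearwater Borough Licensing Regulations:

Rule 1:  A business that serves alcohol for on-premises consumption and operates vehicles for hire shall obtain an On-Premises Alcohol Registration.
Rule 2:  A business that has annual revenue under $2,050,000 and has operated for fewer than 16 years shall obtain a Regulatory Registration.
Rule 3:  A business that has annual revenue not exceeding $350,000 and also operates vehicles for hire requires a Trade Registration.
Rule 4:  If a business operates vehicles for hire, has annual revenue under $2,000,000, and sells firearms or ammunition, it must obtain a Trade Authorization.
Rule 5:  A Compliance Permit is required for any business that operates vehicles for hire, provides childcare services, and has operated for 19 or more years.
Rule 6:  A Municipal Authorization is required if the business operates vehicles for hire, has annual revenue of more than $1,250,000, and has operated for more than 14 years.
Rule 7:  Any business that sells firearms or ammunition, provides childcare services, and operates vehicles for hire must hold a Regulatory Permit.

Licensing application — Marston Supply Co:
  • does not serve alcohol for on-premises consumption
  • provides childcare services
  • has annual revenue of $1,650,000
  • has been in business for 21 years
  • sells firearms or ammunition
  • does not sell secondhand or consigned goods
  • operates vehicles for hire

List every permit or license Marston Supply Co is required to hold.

Rule 1: does not serve alcohol for on-premises consumption; operates vehicles for hire → On-Premises Alcohol Registration not required.
Rule 2: revenue $1,650,000 < $2,050,000; years in business 21 ≥ 16 → Regulatory Registration not required.
Rule 3: revenue $1,650,000 > $350,000; operates vehicles for hire → Trade Registration not required.
Rule 4: operates vehicles for hire; revenue $1,650,000 < $2,000,000; sells firearms or ammunition → Trade Authorization required.
Rule 5: operates vehicles for hire; provides childcare services; years in business 21 ≥ 19 → Compliance Permit required.
Rule 6: operates vehicles for hire; revenue $1,650,000 > $1,250,000; years in business 21 > 14 → Municipal Authorization required.
Rule 7: sells firearms or ammunition; provides childcare services; operates vehicles for hire → Regulatory Permit required.

Compliance Permit, Municipal Authorization, Regulatory Permit, Trade Authorization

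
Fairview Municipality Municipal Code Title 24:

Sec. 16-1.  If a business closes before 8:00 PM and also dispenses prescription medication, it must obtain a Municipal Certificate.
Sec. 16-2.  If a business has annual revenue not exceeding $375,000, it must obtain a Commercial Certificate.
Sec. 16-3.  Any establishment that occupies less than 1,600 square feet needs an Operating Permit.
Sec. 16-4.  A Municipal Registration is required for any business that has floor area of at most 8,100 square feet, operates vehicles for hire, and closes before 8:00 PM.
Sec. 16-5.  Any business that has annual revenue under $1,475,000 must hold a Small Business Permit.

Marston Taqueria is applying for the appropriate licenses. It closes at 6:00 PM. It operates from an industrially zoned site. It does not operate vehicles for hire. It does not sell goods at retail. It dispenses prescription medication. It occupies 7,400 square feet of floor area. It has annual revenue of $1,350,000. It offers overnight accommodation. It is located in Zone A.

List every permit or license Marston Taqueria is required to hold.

Municipal Certificate, Small Business Permit

Sec. 16-1. closes 6:00 PM, at/before 8:00 PM; dispenses prescription medication → Municipal Certificate required.
Sec. 16-2. revenue $1,350,000 > $375,000 → Commercial Certificate not required.
Sec. 16-3. floor area 7,400 square feet ≥ 1,600 square feet → Operating Permit not required.
Sec. 16-4. floor area 7,400 square feet ≤ 8,100 square feet; does not operate vehicles for hire; closes 6:00 PM, at/before 8:00 PM → Municipal Registration not required.
Sec. 16-5. revenue $1,350,000 < $1,475,000 → Small Business Permit required.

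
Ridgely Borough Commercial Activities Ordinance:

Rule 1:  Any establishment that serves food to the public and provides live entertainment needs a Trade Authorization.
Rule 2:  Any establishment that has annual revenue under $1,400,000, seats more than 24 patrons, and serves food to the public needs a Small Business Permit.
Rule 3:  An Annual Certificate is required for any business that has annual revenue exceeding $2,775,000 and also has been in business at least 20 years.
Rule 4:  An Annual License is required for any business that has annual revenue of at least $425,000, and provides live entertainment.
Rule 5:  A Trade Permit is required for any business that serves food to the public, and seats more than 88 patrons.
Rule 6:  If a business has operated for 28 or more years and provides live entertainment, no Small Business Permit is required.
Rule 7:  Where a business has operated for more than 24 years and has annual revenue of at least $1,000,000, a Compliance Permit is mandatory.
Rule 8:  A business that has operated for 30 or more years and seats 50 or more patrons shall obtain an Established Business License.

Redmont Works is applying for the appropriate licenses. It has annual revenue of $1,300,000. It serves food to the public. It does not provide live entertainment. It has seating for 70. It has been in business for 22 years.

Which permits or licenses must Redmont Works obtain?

Rule 1: serves food to the public; does not provide live entertainment → Trade Authorization not required.
Rule 2: revenue $1,300,000 < $1,400,000; seating 70 > 24; serves food to the public → Small Business Permit required.
Rule 3: revenue $1,300,000 ≤ $2,775,000; years in business 22 ≥ 20 → Annual Certificate not required.
Rule 4: revenue $1,300,000 ≥ $425,000; does not provide live entertainment → Annual License not required.
Rule 5: serves food to the public; seating 70 ≤ 88 → Trade Permit not required.
Rule 6: years in business 22 < 28; does not provide live entertainment → Small Business Permit exemption does not apply.
Rule 7: years in business 22 ≤ 24; revenue $1,300,000 ≥ $1,000,000 → Compliance Permit not required.
Rule 8: years in business 22 < 30; seating 70 ≥ 50 → Established Business License not required.

Small Business Permit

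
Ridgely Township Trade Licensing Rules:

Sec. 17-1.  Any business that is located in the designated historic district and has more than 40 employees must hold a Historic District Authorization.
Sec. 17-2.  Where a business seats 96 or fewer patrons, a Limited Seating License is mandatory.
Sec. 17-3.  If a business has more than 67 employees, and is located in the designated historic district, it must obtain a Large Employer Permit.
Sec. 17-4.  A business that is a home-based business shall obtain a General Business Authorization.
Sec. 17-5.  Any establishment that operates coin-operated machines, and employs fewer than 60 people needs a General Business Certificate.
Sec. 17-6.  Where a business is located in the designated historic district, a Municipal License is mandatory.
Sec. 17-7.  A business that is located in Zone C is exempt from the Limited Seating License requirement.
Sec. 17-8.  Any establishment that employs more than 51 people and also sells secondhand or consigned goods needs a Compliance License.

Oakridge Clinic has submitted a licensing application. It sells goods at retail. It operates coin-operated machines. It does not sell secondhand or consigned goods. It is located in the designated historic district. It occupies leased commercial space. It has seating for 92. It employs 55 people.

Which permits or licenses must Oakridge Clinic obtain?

General Business Certificate, Historic District Authorization, Limited Seating License, Municipal License

Sec. 17-1. is located in the designated historic district; employees 55 > 40 → Historic District Authorization required.
Sec. 17-2. seating 92 ≤ 96 → Limited Seating License required.
Sec. 17-3. employees 55 ≤ 67; is located in the designated historic district → Large Employer Permit not required.
Sec. 17-4. occupies leased commercial space (not: is a home-based business) → General Business Authorization not required.
Sec. 17-5. operates coin-operated machines; employees 55 < 60 → General Business Certificate required.
Sec. 17-6. is located in the designated historic district → Municipal License required.
Sec. 17-7. is located in the designated historic district (not: is located in Zone C) → Limited Seating License exemption does not apply.
Sec. 17-8. employees 55 > 51; does not sell secondhand or consigned goods → Compliance License not required.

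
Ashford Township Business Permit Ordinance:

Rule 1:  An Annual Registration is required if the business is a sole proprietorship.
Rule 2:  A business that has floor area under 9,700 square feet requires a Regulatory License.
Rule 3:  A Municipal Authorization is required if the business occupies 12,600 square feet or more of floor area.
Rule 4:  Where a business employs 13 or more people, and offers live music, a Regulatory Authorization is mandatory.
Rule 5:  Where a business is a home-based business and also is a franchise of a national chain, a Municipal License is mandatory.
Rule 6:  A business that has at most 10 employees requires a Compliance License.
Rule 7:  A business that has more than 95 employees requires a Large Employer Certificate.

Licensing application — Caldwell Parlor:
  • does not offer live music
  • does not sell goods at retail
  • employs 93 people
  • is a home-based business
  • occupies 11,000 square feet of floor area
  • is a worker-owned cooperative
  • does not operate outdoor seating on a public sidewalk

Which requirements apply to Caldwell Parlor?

None

Rule 1: is a worker-owned cooperative (not: is a sole proprietorship) → Annual Registration not required.
Rule 2: floor area 11,000 square feet ≥ 9,700 square feet → Regulatory License not required.
Rule 3: floor area 11,000 square feet < 12,600 square feet → Municipal Authorization not required.
Rule 4: employees 93 ≥ 13; does not offer live music → Regulatory Authorization not required.
Rule 5: is a home-based business; is a worker-owned cooperative (not: is a franchise of a national chain) → Municipal License not required.
Rule 6: employees 93 > 10 → Compliance License not required.
Rule 7: employees 93 ≤ 95 → Large Employer Certificate not required.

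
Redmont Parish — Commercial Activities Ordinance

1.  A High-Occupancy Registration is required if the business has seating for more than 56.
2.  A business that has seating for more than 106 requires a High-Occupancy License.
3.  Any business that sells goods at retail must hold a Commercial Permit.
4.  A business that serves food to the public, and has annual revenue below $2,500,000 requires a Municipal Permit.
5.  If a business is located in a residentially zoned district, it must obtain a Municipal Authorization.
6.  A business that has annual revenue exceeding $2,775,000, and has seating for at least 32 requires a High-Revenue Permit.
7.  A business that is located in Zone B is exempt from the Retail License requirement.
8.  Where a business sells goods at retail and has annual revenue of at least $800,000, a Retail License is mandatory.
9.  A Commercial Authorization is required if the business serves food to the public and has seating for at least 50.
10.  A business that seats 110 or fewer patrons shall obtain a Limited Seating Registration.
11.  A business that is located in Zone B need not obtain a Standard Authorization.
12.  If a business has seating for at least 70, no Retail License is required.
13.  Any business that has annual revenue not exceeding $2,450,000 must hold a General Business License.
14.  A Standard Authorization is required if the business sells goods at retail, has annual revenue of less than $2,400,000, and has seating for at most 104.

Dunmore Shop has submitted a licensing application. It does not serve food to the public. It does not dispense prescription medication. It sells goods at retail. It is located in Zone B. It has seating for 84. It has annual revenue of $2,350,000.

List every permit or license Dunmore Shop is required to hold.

Commercial Permit, General Business License, High-Occupancy Registration, Limited Seating Registration

1. seating 84 > 56 → High-Occupancy Registration required.
2. seating 84 ≤ 106 → High-Occupancy License not required.
3. sells goods at retail → Commercial Permit required.
4. does not serve food to the public; revenue $2,350,000 < $2,500,000 → Municipal Permit not required.
5. is located in Zone B (not: is located in a residentially zoned district) → Municipal Authorization not required.
6. revenue $2,350,000 ≤ $2,775,000; seating 84 ≥ 32 → High-Revenue Permit not required.
7. is located in Zone B → exempt from Retail License.
8. sells goods at retail; revenue $2,350,000 ≥ $800,000 → Retail License required.
9. does not serve food to the public; seating 84 ≥ 50 → Commercial Authorization not required.
10. seating 84 ≤ 110 → Limited Seating Registration required.
11. is located in Zone B → exempt from Standard Authorization.
12. seating 84 ≥ 70 → exempt from Retail License.
13. revenue $2,350,000 ≤ $2,450,000 → General Business License required.
14. sells goods at retail; revenue $2,350,000 < $2,400,000; seating 84 ≤ 104 → Standard Authorization required.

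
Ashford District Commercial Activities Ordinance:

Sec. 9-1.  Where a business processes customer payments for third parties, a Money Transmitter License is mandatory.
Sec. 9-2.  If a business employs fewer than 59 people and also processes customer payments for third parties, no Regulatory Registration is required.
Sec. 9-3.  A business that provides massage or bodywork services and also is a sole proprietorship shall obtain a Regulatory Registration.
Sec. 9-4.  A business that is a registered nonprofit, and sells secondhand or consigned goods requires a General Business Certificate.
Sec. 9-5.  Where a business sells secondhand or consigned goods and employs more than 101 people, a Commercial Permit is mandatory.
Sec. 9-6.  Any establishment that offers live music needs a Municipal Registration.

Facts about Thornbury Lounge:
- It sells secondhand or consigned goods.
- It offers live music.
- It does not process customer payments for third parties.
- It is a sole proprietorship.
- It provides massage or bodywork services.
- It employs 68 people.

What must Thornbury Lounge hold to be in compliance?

Municipal Registration, Regulatory Registration

Sec. 9-1. does not process customer payments for third parties → Money Transmitter License not required.
Sec. 9-2. employees 68 ≥ 59; does not process customer payments for third parties → Regulatory Registration exemption does not apply.
Sec. 9-3. provides massage or bodywork services; is a sole proprietorship → Regulatory Registration required.
Sec. 9-4. is a sole proprietorship (not: is a registered nonprofit); sells secondhand or consigned goods → General Business Certificate not required.
Sec. 9-5. sells secondhand or consigned goods; employees 68 ≤ 101 → Commercial Permit not required.
Sec. 9-6. offers live music → Municipal Registration required.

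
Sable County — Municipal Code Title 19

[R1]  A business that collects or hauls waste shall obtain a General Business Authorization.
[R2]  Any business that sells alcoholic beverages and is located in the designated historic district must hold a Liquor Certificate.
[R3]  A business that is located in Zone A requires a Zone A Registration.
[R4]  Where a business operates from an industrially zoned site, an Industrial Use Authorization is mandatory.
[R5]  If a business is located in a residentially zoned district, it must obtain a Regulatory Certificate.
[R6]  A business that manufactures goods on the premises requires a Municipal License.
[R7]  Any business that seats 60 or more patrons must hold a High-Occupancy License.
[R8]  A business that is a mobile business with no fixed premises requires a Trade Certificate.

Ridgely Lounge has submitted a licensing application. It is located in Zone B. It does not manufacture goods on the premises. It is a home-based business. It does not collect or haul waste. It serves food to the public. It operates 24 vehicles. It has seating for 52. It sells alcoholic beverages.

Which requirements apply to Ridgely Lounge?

None

[R1] does not collect or haul waste → General Business Authorization not required.
[R2] sells alcoholic beverages; is located in Zone B (not: is located in the designated historic district) → Liquor Certificate not required.
[R3] is located in Zone B (not: is located in Zone A) → Zone A Registration not required.
[R4] is a home-based business (not: operates from an industrially zoned site) → Industrial Use Authorization not required.
[R5] is located in Zone B (not: is located in a residentially zoned district) → Regulatory Certificate not required.
[R6] does not manufacture goods on the premises → Municipal License not required.
[R7] seating 52 < 60 → High-Occupancy License not required.
[R8] is a home-based business (not: is a mobile business with no fixed premises) → Trade Certificate not required.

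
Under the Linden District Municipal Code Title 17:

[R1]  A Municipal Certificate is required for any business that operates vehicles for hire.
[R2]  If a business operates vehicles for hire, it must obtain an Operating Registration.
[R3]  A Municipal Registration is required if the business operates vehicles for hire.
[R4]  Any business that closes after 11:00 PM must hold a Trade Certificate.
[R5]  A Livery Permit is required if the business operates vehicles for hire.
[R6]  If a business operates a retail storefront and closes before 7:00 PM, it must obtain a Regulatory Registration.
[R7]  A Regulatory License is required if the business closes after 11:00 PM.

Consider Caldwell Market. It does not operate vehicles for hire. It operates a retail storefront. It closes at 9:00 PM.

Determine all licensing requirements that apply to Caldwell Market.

None

[R1] does not operate vehicles for hire → Municipal Certificate not required.
[R2] does not operate vehicles for hire → Operating Registration not required.
[R3] does not operate vehicles for hire → Municipal Registration not required.
[R4] closes 9:00 PM, at/before 11:00 PM → Trade Certificate not required.
[R5] does not operate vehicles for hire → Livery Permit not required.
[R6] operates a retail storefront; closes 9:00 PM, after 7:00 PM → Regulatory Registration not required.
[R7] closes 9:00 PM, at/before 11:00 PM → Regulatory License not required.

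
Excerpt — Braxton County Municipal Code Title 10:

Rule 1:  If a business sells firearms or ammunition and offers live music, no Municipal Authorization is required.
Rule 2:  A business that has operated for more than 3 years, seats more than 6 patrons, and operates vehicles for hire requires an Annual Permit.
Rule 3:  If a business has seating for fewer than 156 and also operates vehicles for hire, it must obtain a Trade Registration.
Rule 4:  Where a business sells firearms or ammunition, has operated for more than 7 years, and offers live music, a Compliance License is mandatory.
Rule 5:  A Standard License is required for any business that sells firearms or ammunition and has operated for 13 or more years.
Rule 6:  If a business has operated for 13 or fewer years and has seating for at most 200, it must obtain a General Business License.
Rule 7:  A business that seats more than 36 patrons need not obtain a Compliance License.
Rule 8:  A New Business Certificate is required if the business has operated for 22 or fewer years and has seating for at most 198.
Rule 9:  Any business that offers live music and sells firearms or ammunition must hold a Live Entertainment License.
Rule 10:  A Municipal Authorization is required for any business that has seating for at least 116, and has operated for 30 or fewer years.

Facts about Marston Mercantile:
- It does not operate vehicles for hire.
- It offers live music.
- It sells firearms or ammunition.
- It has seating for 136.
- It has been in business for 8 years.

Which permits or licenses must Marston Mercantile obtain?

General Business License, Live Entertainment License, New Business Certificate

Rule 1: sells firearms or ammunition; offers live music → exempt from Municipal Authorization.
Rule 2: years in business 8 > 3; seating 136 > 6; does not operate vehicles for hire → Annual Permit not required.
Rule 3: seating 136 < 156; does not operate vehicles for hire → Trade Registration not required.
Rule 4: sells firearms or ammunition; years in business 8 > 7; offers live music → Compliance License required.
Rule 5: sells firearms or ammunition; years in business 8 < 13 → Standard License not required.
Rule 6: years in business 8 ≤ 13; seating 136 ≤ 200 → General Business License required.
Rule 7: seating 136 > 36 → exempt from Compliance License.
Rule 8: years in business 8 ≤ 22; seating 136 ≤ 198 → New Business Certificate required.
Rule 9: offers live music; sells firearms or ammunition → Live Entertainment License required.
Rule 10: seating 136 ≥ 116; years in business 8 ≤ 30 → Municipal Authorization required.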